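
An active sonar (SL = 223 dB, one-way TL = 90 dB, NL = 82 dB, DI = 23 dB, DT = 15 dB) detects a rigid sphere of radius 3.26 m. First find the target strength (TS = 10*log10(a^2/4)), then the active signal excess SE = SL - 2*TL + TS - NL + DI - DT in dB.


Step 1: TS = 10*log10(3.26^2/4) = 4.24 dB
Step 2: SE = SL - 2*TL + TS - NL + DI - DT = 223 - 2*90 + (4.24) - 82 + 23 - 15 = -26.76

-26.76 dB


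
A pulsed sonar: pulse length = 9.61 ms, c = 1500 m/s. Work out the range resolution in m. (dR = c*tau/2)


7.2075 m


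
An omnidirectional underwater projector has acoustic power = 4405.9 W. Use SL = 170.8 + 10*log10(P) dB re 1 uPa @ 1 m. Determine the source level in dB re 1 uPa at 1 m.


207.24 dB


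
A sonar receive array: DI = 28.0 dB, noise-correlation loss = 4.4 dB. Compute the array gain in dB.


AG = DI - L_corr = 28.0 - 4.4 = 23.6

23.6 dB


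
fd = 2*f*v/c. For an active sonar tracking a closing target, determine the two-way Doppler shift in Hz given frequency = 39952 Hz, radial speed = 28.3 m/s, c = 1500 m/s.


1507.52 Hz


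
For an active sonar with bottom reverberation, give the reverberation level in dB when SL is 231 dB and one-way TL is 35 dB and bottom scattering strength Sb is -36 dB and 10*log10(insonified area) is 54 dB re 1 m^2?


RL = SL - 2*TL + Sb + 10*log10(A) = 231 - 2*35 + (-36) + 54 = 179

179 dB


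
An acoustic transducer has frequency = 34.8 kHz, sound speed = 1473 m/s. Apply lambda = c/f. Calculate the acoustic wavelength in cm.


4.23 cm


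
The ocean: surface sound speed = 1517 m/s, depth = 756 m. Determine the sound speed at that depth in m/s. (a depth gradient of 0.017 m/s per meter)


c = 1517 + 0.017 * 756 = 1529.852

1529.852 m/s


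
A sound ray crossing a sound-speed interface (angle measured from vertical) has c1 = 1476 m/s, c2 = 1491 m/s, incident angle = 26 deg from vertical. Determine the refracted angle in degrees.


26.28 deg


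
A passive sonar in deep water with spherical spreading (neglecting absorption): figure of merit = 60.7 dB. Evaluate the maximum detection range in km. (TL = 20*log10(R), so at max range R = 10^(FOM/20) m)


At max range FOM = TL, so 20*log10(R) = 60.7
R = 10^(60.7/20) = 1083.93 m = 1.08 km

1.08 km


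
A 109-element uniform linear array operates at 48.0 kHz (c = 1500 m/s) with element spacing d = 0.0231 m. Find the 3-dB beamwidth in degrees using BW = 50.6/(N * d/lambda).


Step 1: lambda = 1500/48000 = 0.03125 m
Step 2: d/lambda = 0.0231/0.03125 = 0.7392
Step 3: BW = 50.6/(N * d/lambda) = 50.6/(109 * 0.7392) = 0.63

0.63 deg


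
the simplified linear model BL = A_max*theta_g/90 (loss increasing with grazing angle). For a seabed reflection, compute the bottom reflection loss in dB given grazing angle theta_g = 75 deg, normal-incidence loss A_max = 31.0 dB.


25.83 dB


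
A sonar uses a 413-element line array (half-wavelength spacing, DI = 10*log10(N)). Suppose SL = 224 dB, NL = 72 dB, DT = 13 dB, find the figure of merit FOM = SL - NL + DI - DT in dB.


Step 1: DI = 10*log10(413) = 26.16 dB
Step 2: FOM = SL - NL + DI - DT = 224 - 72 + 26.16 - 13 = 165.16

165.16 dB


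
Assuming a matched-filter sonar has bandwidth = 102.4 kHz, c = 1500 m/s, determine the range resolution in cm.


0.73 cm


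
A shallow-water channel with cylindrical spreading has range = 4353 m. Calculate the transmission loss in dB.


36.39 dB


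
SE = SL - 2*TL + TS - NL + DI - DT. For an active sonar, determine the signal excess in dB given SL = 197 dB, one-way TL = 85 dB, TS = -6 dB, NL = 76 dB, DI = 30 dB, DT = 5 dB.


SE = SL - 2*TL + TS - NL + DI - DT = 197 - 2*85 + (-6) - 76 + 30 - 5 = -30

-30 dB


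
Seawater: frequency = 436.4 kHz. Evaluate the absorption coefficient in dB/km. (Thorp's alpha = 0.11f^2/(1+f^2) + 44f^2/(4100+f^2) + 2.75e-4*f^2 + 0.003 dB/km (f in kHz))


f^2 = 190444.96
alpha = 0.11*190444.96/(1+190444.96) + 44*190444.96/(4100+190444.96) + 2.75e-4*190444.96 + 0.003 = 95.558

95.558 dB/km


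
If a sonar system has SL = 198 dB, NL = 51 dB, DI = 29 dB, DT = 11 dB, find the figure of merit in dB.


FOM = SL - NL + DI - DT = 198 - 51 + 29 - 11 = 165

165 dB


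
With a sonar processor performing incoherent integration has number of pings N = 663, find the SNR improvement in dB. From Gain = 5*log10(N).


14.11 dB


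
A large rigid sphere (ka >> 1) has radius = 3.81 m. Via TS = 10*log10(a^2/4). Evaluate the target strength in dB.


TS = 10*log10(3.81^2 / 4) = 10*log10(3.629025) = 5.6

5.6 dB


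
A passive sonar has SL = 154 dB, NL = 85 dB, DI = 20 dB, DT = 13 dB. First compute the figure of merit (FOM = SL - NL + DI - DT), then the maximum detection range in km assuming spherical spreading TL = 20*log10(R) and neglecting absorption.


Step 1: FOM = SL - NL + DI - DT = 154 - 85 + 20 - 13 = 76 dB
Step 2: at max range FOM = TL = 20*log10(R), so R = 10^(76/20) = 6309.57 m = 6.31 km

6.31 km


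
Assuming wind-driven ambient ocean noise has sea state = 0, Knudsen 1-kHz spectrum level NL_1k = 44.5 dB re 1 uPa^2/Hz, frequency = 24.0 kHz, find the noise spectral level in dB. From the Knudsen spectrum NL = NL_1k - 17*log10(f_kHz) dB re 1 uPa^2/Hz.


NL = NL_1k - 17*log10(f_kHz) = 44.5 - 17*log10(24.0) = 44.5 - (23.46) = 21.04

21.04 dB


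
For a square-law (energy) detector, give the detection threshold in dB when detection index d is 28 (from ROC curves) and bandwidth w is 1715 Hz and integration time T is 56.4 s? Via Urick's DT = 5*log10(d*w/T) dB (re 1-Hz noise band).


DT = 5*log10(d*w/T) = 5*log10(28 * 1715 / 56.4) = 5*log10(851.42) = 14.65

14.65 dB


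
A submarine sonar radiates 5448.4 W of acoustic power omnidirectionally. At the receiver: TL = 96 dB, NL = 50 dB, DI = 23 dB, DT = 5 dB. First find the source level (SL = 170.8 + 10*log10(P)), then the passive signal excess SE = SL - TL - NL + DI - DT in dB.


Step 1: SL = 170.8 + 10*log10(5448.4) = 208.16 dB
Step 2: SE = SL - TL - NL + DI - DT = 208.16 - 96 - 50 + 23 - 5 = 80.16

80.16 dB


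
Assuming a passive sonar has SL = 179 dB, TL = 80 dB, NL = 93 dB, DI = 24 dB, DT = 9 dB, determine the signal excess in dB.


SE = SL - TL - NL + DI - DT = 179 - 80 - 93 + 24 - 9 = 21

21 dB


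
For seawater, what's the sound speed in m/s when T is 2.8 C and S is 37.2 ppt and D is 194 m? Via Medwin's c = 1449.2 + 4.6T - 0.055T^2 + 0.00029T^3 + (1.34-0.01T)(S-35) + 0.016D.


1467.65 m/s


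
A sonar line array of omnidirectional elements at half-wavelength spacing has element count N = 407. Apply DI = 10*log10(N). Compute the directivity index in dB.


DI = 10*log10(407) = 26.1

26.1 dB


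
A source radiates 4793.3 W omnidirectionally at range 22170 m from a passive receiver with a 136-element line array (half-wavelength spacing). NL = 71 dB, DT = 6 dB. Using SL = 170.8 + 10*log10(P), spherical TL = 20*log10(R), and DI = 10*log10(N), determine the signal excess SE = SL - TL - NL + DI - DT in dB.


65.03 dB


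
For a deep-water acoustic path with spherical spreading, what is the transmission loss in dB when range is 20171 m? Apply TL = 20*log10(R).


86.09 dB


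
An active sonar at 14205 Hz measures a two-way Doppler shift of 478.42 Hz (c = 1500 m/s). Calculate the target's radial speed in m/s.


25.26 m/s


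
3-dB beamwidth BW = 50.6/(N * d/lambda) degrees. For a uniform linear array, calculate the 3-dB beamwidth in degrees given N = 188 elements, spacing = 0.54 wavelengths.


BW = 50.6 / (188 * 0.54) = 50.6 / 101.52 = 0.5

0.5 deg


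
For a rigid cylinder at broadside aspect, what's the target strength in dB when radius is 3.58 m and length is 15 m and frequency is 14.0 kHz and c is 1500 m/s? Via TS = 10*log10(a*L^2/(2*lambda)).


35.75 dB


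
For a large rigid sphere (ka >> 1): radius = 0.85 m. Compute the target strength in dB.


-7.43 dB


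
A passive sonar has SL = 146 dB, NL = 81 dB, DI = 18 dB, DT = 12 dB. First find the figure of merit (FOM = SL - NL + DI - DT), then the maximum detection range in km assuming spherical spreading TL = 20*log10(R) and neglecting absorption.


Step 1: FOM = SL - NL + DI - DT = 146 - 81 + 18 - 12 = 71 dB
Step 2: at max range FOM = TL = 20*log10(R), so R = 10^(71/20) = 3548.13 m = 3.55 km

3.55 km


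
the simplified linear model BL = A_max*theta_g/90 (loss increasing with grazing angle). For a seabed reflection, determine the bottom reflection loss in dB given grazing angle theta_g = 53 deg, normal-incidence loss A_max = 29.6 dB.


BL = A_max * theta_g / 90 = 29.6 * 53 / 90 = 17.43

17.43 dB


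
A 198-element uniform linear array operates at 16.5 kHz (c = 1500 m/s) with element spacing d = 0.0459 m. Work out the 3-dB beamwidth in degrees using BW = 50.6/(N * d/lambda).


Step 1: lambda = 1500/16500 = 0.09091 m
Step 2: d/lambda = 0.0459/0.09091 = 0.5049
Step 3: BW = 50.6/(N * d/lambda) = 50.6/(198 * 0.5049) = 0.51

0.51 deg


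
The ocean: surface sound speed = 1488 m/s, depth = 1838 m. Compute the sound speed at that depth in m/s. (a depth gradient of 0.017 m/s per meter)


c = 1488 + 0.017 * 1838 = 1519.246

1519.246 m/s


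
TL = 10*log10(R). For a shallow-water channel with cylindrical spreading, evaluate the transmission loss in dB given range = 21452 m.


43.31 dB


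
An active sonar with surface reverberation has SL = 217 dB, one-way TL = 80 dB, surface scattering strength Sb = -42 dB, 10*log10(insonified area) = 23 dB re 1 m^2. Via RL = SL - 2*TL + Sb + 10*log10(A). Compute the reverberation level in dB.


RL = SL - 2*TL + Sb + 10*log10(A) = 217 - 2*80 + (-42) + 23 = 38

38 dB


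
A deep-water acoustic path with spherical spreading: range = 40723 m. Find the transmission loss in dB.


92.2 dB


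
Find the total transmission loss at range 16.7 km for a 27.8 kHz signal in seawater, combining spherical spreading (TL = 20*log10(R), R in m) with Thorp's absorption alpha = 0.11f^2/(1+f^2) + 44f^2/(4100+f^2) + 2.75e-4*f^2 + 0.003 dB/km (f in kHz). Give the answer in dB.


Step 1 (Thorp): alpha = 0.11*772.84/(1+772.84) + 44*772.84/(4100+772.84) + 2.75e-4*772.84 + 0.003 = 7.3039 dB/km
Step 2: TL_spread = 20*log10(16700) = 84.45 dB
Step 3: TL_abs = alpha*R = 7.3039 * 16.7 = 121.98 dB
Step 4: TL_total = 84.45 + 121.98 = 206.43

206.43 dB


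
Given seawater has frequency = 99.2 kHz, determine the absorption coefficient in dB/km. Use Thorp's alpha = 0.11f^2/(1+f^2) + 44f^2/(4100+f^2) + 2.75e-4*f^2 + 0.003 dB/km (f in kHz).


f^2 = 9840.64
alpha = 0.11*9840.64/(1+9840.64) + 44*9840.64/(4100+9840.64) + 2.75e-4*9840.64 + 0.003 = 33.879

33.879 dB/km


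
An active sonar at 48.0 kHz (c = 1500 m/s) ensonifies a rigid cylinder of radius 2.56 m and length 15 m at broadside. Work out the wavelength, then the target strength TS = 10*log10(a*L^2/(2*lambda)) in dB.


Step 1: lambda = c/f = 1500/48000 = 0.03125 m
Step 2: TS = 10*log10(a*L^2/(2*lambda)) = 10*log10(2.56*15^2/(2*0.03125)) = 39.65

39.65 dB


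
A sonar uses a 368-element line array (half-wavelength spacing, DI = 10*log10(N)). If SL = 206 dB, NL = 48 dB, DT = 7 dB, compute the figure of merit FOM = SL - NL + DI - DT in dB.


Step 1: DI = 10*log10(368) = 25.66 dB
Step 2: FOM = SL - NL + DI - DT = 206 - 48 + 25.66 - 7 = 176.66

176.66 dB


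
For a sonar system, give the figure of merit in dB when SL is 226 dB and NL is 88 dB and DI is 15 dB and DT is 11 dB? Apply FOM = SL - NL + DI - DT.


142 dB


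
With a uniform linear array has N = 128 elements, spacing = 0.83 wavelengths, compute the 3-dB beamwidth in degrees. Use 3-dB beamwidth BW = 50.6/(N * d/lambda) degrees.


0.48 deg


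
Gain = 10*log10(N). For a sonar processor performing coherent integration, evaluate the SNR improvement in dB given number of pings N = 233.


Gain = 10*log10(233) = 23.67

23.67 dB


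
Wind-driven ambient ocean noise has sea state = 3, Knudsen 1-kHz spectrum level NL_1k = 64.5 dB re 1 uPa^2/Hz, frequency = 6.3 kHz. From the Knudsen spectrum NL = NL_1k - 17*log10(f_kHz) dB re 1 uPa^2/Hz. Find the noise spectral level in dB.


NL = NL_1k - 17*log10(f_kHz) = 64.5 - 17*log10(6.3) = 64.5 - (13.59) = 50.91

50.91 dB


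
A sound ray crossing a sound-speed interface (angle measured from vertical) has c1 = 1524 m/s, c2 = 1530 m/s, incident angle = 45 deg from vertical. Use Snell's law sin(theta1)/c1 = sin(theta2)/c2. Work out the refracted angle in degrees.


45.23 deg


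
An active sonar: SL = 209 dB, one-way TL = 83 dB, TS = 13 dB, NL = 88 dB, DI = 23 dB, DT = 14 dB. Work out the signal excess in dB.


SE = SL - 2*TL + TS - NL + DI - DT = 209 - 2*83 + (13) - 88 + 23 - 14 = -23

-23 dB


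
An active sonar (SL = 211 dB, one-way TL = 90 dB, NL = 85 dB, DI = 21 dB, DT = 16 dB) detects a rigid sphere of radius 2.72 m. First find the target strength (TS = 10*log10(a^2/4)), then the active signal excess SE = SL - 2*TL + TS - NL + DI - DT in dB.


Step 1: TS = 10*log10(2.72^2/4) = 2.67 dB
Step 2: SE = SL - 2*TL + TS - NL + DI - DT = 211 - 2*90 + (2.67) - 85 + 21 - 16 = -46.33

-46.33 dB


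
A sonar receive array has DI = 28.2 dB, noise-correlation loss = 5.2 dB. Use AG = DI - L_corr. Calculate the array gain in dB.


AG = DI - L_corr = 28.2 - 5.2 = 23.0

23.0 dB


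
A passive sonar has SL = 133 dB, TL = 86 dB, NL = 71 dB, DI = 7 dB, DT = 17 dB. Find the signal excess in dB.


SE = SL - TL - NL + DI - DT = 133 - 86 - 71 + 7 - 17 = -34

-34 dB


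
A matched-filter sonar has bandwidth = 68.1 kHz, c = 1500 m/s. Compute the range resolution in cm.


dR = c/(2*BW) = 1500 / (2 * 68.1e3) = 0.011 m = 1.1 cm

1.1 cm


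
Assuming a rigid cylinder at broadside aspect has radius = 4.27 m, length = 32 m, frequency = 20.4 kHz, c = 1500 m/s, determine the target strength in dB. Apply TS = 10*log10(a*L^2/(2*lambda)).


lambda = 1500/20400 = 0.07353 m
TS = 10*log10(4.27*32^2/(2*0.07353)) = 44.73

44.73 dB


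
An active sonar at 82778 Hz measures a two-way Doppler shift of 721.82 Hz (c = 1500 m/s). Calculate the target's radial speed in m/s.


From fd = 2*f*v/c, v = c*fd/(2*f) = 1500 * 721.82 / (2*82778) = 6.54

6.54 m/s


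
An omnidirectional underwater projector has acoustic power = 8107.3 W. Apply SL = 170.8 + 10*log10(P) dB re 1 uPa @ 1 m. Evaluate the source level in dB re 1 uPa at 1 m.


209.89 dB


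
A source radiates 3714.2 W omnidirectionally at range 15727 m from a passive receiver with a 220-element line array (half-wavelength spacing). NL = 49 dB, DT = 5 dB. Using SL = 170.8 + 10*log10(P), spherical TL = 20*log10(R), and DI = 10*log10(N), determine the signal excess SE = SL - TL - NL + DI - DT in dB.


Step 1: SL = 170.8 + 10*log10(3714.2) = 206.5 dB
Step 2: TL = 20*log10(15727) = 83.93 dB
Step 3: DI = 10*log10(220) = 23.42 dB
Step 4: SE = SL - TL - NL + DI - DT = 206.5 - 83.93 - 49 + 23.42 - 5 = 91.99

91.99 dB


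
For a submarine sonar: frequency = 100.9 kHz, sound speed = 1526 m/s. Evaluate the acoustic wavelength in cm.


lambda = c/f = 1526 / 100900 = 0.0151 m = 1.51 cm

1.51 cm


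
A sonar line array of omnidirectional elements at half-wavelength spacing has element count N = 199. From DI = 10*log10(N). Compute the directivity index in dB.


22.99 dB


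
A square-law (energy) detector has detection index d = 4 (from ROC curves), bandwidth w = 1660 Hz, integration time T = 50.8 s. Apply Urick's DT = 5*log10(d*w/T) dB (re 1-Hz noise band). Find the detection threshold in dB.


DT = 5*log10(d*w/T) = 5*log10(4 * 1660 / 50.8) = 5*log10(130.71) = 10.58

10.58 dB


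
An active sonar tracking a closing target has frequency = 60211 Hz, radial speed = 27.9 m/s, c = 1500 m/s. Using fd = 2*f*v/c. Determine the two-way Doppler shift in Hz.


fd = 2*f*v/c = 2 * 60211 * 27.9 / 1500 = 2239.85

2239.85 Hz


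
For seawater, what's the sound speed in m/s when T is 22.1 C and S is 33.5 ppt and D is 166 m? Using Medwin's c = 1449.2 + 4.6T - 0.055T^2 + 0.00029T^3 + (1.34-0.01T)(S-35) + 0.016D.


c = 1449.2 + 4.6*22.1 - 0.055*22.1^2 + 0.00029*22.1^3 + (1.34 - 0.01*22.1)*(33.5 - 35) + 0.016*166 = 1528.11

1528.11 m/s


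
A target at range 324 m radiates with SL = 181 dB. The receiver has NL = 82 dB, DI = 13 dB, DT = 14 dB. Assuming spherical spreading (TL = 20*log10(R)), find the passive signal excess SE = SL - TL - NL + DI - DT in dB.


Step 1: TL = 20*log10(324) = 50.21 dB
Step 2: SE = 181 - 50.21 - 82 + 13 - 14 = 47.79

47.79 dB


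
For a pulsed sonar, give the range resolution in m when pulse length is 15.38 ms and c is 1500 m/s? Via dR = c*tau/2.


11.535 m


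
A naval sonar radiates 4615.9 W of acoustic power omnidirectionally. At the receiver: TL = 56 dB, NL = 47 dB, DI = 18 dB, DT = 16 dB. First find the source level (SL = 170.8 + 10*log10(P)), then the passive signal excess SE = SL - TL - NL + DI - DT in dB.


Step 1: SL = 170.8 + 10*log10(4615.9) = 207.44 dB
Step 2: SE = SL - TL - NL + DI - DT = 207.44 - 56 - 47 + 18 - 16 = 106.44

106.44 dB


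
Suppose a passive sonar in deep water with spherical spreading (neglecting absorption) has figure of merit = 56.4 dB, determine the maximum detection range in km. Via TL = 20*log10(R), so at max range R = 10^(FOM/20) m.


At max range FOM = TL, so 20*log10(R) = 56.4
R = 10^(56.4/20) = 660.69 m = 0.66 km

0.66 km


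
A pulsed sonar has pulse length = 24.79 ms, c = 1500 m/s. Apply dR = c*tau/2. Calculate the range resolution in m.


dR = c*tau/2 = 1500 * 24.79e-3 / 2 = 18.5925

18.5925 m


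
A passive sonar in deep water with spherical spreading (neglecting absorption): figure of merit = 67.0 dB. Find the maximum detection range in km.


At max range FOM = TL, so 20*log10(R) = 67.0
R = 10^(67.0/20) = 2238.72 m = 2.24 km

2.24 km


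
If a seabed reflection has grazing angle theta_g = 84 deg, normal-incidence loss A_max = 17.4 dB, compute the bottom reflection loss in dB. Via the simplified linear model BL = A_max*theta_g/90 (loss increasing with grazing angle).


16.24 dB


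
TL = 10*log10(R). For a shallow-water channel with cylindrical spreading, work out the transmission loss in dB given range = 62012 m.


47.92 dB


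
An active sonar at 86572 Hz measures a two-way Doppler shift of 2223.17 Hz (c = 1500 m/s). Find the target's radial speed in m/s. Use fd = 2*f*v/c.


From fd = 2*f*v/c, v = c*fd/(2*f) = 1500 * 2223.17 / (2*86572) = 19.26

19.26 m/s


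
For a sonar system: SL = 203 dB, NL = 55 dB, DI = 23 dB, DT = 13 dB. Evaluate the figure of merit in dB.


FOM = SL - NL + DI - DT = 203 - 55 + 23 - 13 = 158

158 dB


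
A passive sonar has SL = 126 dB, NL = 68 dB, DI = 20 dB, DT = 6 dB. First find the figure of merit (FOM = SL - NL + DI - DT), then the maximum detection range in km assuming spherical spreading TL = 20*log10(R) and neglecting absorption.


Step 1: FOM = SL - NL + DI - DT = 126 - 68 + 20 - 6 = 72 dB
Step 2: at max range FOM = TL = 20*log10(R), so R = 10^(72/20) = 3981.07 m = 3.98 km

3.98 km


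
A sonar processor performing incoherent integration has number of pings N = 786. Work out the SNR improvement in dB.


Gain = 5*log10(786) = 14.48

14.48 dB


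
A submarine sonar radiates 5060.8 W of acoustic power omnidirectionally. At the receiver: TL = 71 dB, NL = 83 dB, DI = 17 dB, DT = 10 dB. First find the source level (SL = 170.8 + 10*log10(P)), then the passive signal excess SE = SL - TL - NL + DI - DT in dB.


Step 1: SL = 170.8 + 10*log10(5060.8) = 207.84 dB
Step 2: SE = SL - TL - NL + DI - DT = 207.84 - 71 - 83 + 17 - 10 = 60.84

60.84 dB


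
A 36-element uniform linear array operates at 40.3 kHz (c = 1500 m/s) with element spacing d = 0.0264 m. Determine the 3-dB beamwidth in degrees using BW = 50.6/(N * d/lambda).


1.98 deg


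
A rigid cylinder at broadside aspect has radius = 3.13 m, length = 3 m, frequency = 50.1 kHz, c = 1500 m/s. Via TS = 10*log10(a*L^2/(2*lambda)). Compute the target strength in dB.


lambda = 1500/50100 = 0.02994 m
TS = 10*log10(3.13*3^2/(2*0.02994)) = 26.73

26.73 dB


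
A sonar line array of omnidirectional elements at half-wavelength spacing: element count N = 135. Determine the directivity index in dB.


DI = 10*log10(135) = 21.3

21.3 dB


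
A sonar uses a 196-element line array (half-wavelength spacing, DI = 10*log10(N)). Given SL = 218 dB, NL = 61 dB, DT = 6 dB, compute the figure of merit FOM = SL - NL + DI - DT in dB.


Step 1: DI = 10*log10(196) = 22.92 dB
Step 2: FOM = SL - NL + DI - DT = 218 - 61 + 22.92 - 6 = 173.92

173.92 dB


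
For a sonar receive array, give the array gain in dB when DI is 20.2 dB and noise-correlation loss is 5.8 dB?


AG = DI - L_corr = 20.2 - 5.8 = 14.4

14.4 dB


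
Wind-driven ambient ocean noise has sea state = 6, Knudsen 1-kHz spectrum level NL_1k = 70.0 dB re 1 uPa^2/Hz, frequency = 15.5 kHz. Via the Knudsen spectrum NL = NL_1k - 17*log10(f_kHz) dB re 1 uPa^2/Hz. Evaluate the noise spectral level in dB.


NL = NL_1k - 17*log10(f_kHz) = 70.0 - 17*log10(15.5) = 70.0 - (20.24) = 49.76

49.76 dB


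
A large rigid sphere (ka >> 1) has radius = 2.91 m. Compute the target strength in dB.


TS = 10*log10(2.91^2 / 4) = 10*log10(2.117025) = 3.26

3.26 dB


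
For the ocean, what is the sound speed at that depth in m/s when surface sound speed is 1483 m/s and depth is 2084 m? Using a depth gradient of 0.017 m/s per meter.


1518.428 m/s


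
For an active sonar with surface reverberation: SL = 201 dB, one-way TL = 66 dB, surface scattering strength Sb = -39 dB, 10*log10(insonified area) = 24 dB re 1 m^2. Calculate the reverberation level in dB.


RL = SL - 2*TL + Sb + 10*log10(A) = 201 - 2*66 + (-39) + 24 = 54

54 dB


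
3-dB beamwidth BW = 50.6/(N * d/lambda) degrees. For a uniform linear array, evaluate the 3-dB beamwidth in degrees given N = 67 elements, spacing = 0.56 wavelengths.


BW = 50.6 / (67 * 0.56) = 50.6 / 37.52 = 1.35

1.35 deg


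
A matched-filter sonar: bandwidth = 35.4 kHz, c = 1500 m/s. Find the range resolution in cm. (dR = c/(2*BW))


dR = c/(2*BW) = 1500 / (2 * 35.4e3) = 0.0212 m = 2.12 cm

2.12 cm


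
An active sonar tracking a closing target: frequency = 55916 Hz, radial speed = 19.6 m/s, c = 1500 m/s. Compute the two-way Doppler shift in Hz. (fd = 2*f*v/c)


fd = 2*f*v/c = 2 * 55916 * 19.6 / 1500 = 1461.27

1461.27 Hz


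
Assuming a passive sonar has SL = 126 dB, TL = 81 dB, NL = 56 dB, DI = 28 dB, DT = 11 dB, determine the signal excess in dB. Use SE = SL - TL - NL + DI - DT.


6 dB


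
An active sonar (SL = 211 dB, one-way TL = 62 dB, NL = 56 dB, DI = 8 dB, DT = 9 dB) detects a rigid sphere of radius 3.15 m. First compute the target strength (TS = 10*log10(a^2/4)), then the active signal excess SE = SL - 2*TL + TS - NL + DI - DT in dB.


Step 1: TS = 10*log10(3.15^2/4) = 3.95 dB
Step 2: SE = SL - 2*TL + TS - NL + DI - DT = 211 - 2*62 + (3.95) - 56 + 8 - 9 = 33.95

33.95 dB


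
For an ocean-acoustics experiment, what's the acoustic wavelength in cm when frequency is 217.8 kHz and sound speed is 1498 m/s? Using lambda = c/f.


lambda = c/f = 1498 / 217800 = 0.0069 m = 0.69 cm

0.69 cm


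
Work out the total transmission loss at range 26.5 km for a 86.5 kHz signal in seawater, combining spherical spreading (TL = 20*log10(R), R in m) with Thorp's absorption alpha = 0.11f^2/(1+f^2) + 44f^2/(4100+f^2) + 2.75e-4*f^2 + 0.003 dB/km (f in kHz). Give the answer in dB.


Step 1 (Thorp): alpha = 0.11*7482.25/(1+7482.25) + 44*7482.25/(4100+7482.25) + 2.75e-4*7482.25 + 0.003 = 30.595 dB/km
Step 2: TL_spread = 20*log10(26500) = 88.46 dB
Step 3: TL_abs = alpha*R = 30.595 * 26.5 = 810.77 dB
Step 4: TL_total = 88.46 + 810.77 = 899.23

899.23 dB


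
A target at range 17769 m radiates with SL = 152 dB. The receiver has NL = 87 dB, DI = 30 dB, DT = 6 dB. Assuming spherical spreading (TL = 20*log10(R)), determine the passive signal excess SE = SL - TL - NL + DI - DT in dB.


Step 1: TL = 20*log10(17769) = 84.99 dB
Step 2: SE = 152 - 84.99 - 87 + 30 - 6 = 4.01

4.01 dB


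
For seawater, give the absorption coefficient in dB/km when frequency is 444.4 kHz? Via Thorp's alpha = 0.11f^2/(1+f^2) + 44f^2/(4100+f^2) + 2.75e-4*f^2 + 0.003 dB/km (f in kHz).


f^2 = 197491.36
alpha = 0.11*197491.36/(1+197491.36) + 44*197491.36/(4100+197491.36) + 2.75e-4*197491.36 + 0.003 = 97.528

97.528 dB/km


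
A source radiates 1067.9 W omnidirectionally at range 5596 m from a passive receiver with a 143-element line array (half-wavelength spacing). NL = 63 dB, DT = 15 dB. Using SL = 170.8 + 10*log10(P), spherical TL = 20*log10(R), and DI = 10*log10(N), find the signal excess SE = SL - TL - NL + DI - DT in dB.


Step 1: SL = 170.8 + 10*log10(1067.9) = 201.09 dB
Step 2: TL = 20*log10(5596) = 74.96 dB
Step 3: DI = 10*log10(143) = 21.55 dB
Step 4: SE = SL - TL - NL + DI - DT = 201.09 - 74.96 - 63 + 21.55 - 15 = 69.68

69.68 dB


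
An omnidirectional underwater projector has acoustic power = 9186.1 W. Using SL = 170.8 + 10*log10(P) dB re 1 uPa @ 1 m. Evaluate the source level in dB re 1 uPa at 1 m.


SL = 170.8 + 10*log10(9186.1) = 170.8 + 39.63 = 210.43

210.43 dB


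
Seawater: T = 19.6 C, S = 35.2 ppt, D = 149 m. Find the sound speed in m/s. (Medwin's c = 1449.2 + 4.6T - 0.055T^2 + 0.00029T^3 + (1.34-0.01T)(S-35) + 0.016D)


1523.03 m/s


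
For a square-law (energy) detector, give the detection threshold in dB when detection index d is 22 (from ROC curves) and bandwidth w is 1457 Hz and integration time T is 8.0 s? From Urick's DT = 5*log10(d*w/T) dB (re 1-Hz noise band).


DT = 5*log10(d*w/T) = 5*log10(22 * 1457 / 8.0) = 5*log10(4006.75) = 18.01

18.01 dB


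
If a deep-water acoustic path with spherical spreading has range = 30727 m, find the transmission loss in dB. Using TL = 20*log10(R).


TL = 20*log10(30727) = 89.75

89.75 dB


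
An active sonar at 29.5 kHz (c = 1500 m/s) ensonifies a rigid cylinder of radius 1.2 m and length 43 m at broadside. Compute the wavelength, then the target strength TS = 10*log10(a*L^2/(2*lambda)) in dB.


Step 1: lambda = c/f = 1500/29500 = 0.05085 m
Step 2: TS = 10*log10(a*L^2/(2*lambda)) = 10*log10(1.2*43^2/(2*0.05085)) = 43.39

43.39 dB


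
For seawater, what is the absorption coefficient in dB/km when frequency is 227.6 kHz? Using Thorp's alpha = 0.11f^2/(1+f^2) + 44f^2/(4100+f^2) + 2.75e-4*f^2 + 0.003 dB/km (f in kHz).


f^2 = 51801.76
alpha = 0.11*51801.76/(1+51801.76) + 44*51801.76/(4100+51801.76) + 2.75e-4*51801.76 + 0.003 = 55.131

55.131 dB/km


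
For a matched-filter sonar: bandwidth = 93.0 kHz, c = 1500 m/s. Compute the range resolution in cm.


dR = c/(2*BW) = 1500 / (2 * 93.0e3) = 0.0081 m = 0.81 cm

0.81 cm


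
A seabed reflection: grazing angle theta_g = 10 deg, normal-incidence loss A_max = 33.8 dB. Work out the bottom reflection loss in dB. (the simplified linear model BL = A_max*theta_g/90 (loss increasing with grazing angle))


BL = A_max * theta_g / 90 = 33.8 * 10 / 90 = 3.76

3.76 dB


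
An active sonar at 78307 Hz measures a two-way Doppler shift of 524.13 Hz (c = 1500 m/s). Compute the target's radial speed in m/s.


From fd = 2*f*v/c, v = c*fd/(2*f) = 1500 * 524.13 / (2*78307) = 5.02

5.02 m/s


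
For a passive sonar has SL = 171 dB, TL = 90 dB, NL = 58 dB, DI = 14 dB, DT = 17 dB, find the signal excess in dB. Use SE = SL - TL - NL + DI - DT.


SE = SL - TL - NL + DI - DT = 171 - 90 - 58 + 14 - 17 = 20

20 dB


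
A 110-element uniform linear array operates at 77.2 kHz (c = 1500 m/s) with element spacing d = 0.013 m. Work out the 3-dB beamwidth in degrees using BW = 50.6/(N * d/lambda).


Step 1: lambda = 1500/77200 = 0.01943 m
Step 2: d/lambda = 0.013/0.01943 = 0.6691
Step 3: BW = 50.6/(N * d/lambda) = 50.6/(110 * 0.6691) = 0.69

0.69 deg


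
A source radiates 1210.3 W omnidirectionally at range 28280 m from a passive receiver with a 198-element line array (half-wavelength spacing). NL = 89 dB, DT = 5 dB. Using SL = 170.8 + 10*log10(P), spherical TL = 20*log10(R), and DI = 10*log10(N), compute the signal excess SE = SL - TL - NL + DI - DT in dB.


Step 1: SL = 170.8 + 10*log10(1210.3) = 201.63 dB
Step 2: TL = 20*log10(28280) = 89.03 dB
Step 3: DI = 10*log10(198) = 22.97 dB
Step 4: SE = SL - TL - NL + DI - DT = 201.63 - 89.03 - 89 + 22.97 - 5 = 41.57

41.57 dB


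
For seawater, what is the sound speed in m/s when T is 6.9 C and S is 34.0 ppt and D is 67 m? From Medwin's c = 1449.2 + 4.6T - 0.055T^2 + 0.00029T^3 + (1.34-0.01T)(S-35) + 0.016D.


1478.22 m/s


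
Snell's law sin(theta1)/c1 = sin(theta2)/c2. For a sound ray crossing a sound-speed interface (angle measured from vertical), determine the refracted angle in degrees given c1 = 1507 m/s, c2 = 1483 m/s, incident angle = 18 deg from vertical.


sin(theta2) = (c2/c1)*sin(theta1) = (1483/1507)*sin(18 deg) = 0.3041
theta2 = arcsin(0.3041) = 17.7

17.7 deg


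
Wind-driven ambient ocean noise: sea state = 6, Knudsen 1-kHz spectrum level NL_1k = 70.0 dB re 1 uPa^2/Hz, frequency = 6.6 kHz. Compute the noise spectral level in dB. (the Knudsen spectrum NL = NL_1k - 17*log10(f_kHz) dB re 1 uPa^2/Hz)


56.07 dB


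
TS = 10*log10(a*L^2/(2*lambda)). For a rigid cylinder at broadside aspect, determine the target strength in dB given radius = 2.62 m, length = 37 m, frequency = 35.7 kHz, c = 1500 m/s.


lambda = 1500/35700 = 0.04202 m
TS = 10*log10(2.62*37^2/(2*0.04202)) = 46.3

46.3 dB


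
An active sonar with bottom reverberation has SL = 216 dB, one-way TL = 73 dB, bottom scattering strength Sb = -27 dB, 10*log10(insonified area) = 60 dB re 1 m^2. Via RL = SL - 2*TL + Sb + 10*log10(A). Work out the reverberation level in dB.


RL = SL - 2*TL + Sb + 10*log10(A) = 216 - 2*73 + (-27) + 60 = 103

103 dB


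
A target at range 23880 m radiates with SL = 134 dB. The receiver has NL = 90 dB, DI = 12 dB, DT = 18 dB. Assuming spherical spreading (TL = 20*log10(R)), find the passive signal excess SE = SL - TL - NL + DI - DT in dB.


-49.56 dB


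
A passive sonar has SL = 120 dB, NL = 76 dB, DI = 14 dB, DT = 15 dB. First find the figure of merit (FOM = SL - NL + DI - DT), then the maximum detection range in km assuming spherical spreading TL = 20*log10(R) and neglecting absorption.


Step 1: FOM = SL - NL + DI - DT = 120 - 76 + 14 - 15 = 43 dB
Step 2: at max range FOM = TL = 20*log10(R), so R = 10^(43/20) = 141.25 m = 0.14 km

0.14 km


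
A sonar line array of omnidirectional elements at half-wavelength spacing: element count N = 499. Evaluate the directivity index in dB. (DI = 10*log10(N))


DI = 10*log10(499) = 26.98

26.98 dB


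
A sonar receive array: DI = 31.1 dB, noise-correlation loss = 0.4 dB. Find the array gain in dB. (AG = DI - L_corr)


30.7 dB


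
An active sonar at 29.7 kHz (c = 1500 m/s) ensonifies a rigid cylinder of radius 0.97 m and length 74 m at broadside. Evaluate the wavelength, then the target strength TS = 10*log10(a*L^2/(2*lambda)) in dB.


Step 1: lambda = c/f = 1500/29700 = 0.05051 m
Step 2: TS = 10*log10(a*L^2/(2*lambda)) = 10*log10(0.97*74^2/(2*0.05051)) = 47.21

47.21 dB


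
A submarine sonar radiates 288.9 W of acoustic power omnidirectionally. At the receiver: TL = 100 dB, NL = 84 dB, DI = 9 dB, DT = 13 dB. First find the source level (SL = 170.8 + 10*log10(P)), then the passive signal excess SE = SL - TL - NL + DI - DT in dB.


Step 1: SL = 170.8 + 10*log10(288.9) = 195.41 dB
Step 2: SE = SL - TL - NL + DI - DT = 195.41 - 100 - 84 + 9 - 13 = 7.41

7.41 dB


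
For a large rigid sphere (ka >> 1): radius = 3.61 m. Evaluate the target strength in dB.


5.13 dB


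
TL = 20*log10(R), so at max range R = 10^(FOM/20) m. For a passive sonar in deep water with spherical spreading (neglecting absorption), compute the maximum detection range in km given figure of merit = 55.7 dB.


At max range FOM = TL, so 20*log10(R) = 55.7
R = 10^(55.7/20) = 609.54 m = 0.61 km

0.61 km


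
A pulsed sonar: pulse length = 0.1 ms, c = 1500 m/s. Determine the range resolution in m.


0.075 m


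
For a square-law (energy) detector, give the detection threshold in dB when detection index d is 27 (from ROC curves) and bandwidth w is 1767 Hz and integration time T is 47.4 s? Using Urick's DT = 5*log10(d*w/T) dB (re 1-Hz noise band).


DT = 5*log10(d*w/T) = 5*log10(27 * 1767 / 47.4) = 5*log10(1006.52) = 15.01

15.01 dB


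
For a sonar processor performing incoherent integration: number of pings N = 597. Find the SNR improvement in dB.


Gain = 5*log10(597) = 13.88

13.88 dB


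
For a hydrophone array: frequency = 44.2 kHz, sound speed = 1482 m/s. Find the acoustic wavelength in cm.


lambda = c/f = 1482 / 44200 = 0.0335 m = 3.35 cm

3.35 cm


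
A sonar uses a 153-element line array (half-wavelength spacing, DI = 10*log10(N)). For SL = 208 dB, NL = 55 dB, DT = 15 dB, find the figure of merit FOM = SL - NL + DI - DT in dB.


Step 1: DI = 10*log10(153) = 21.85 dB
Step 2: FOM = SL - NL + DI - DT = 208 - 55 + 21.85 - 15 = 159.85

159.85 dB


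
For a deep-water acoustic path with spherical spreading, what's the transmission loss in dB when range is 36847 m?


TL = 20*log10(36847) = 91.33

91.33 dB


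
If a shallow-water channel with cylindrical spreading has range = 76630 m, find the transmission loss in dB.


48.84 dB


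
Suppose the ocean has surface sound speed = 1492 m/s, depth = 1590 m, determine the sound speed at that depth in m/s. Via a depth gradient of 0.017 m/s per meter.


c = 1492 + 0.017 * 1590 = 1519.03

1519.03 m/s


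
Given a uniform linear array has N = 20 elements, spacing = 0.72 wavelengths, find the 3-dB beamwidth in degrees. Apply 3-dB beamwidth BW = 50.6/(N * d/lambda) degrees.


BW = 50.6 / (20 * 0.72) = 50.6 / 14.4 = 3.51

3.51 deg


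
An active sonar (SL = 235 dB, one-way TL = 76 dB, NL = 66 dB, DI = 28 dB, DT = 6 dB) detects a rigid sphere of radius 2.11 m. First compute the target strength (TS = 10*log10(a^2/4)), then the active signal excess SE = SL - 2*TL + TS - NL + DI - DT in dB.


Step 1: TS = 10*log10(2.11^2/4) = 0.47 dB
Step 2: SE = SL - 2*TL + TS - NL + DI - DT = 235 - 2*76 + (0.47) - 66 + 28 - 6 = 39.47

39.47 dB


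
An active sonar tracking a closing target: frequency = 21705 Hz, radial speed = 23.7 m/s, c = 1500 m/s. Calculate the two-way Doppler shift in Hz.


685.88 Hz


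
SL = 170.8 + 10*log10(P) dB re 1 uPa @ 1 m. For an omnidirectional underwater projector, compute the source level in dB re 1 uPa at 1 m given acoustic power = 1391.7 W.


SL = 170.8 + 10*log10(1391.7) = 170.8 + 31.44 = 202.24

202.24 dB


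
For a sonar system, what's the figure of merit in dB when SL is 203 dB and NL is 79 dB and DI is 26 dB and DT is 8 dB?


FOM = SL - NL + DI - DT = 203 - 79 + 26 - 8 = 142

142 dB


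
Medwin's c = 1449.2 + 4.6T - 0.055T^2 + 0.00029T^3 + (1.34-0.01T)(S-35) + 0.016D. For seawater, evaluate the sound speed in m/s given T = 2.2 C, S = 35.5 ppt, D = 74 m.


1460.9 m/s


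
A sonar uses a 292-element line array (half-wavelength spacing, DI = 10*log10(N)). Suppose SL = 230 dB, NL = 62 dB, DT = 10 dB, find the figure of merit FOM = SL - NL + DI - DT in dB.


Step 1: DI = 10*log10(292) = 24.65 dB
Step 2: FOM = SL - NL + DI - DT = 230 - 62 + 24.65 - 10 = 182.65

182.65 dB


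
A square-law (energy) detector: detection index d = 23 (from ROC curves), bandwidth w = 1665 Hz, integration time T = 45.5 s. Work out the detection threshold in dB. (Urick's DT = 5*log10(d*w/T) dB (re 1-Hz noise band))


DT = 5*log10(d*w/T) = 5*log10(23 * 1665 / 45.5) = 5*log10(841.65) = 14.63

14.63 dB


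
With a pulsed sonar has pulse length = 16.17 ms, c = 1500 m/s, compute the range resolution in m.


dR = c*tau/2 = 1500 * 16.17e-3 / 2 = 12.1275

12.1275 m


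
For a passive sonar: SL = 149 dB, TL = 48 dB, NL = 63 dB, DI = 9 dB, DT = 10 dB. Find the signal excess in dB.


SE = SL - TL - NL + DI - DT = 149 - 48 - 63 + 9 - 10 = 37

37 dB


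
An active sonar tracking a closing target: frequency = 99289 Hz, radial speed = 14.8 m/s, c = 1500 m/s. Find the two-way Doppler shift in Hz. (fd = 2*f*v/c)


1959.3 Hz


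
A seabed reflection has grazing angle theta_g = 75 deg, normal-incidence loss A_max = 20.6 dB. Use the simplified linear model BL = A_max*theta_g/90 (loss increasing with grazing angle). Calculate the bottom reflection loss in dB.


BL = A_max * theta_g / 90 = 20.6 * 75 / 90 = 17.17

17.17 dB


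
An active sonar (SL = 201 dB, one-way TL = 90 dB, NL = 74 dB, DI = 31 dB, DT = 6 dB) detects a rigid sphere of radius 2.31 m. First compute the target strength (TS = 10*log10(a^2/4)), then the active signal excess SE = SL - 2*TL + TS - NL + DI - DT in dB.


Step 1: TS = 10*log10(2.31^2/4) = 1.25 dB
Step 2: SE = SL - 2*TL + TS - NL + DI - DT = 201 - 2*90 + (1.25) - 74 + 31 - 6 = -26.75

-26.75 dB


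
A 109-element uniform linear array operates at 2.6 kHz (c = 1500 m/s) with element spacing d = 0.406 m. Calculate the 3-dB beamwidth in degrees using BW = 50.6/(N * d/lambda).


0.66 deg


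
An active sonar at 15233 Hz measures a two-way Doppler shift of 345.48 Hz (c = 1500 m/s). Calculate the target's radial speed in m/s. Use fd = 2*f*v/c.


From fd = 2*f*v/c, v = c*fd/(2*f) = 1500 * 345.48 / (2*15233) = 17.01

17.01 m/s


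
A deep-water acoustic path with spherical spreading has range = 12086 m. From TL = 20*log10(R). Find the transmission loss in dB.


TL = 20*log10(12086) = 81.65

81.65 dB


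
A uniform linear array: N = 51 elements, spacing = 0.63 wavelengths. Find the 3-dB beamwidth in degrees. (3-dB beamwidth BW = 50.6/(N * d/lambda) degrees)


BW = 50.6 / (51 * 0.63) = 50.6 / 32.13 = 1.57

1.57 deg


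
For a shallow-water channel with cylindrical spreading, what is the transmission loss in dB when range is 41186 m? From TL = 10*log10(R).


46.15 dB


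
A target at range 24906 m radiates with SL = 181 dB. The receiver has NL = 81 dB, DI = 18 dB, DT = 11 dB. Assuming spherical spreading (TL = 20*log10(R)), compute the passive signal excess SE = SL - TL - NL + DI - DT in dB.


19.07 dB


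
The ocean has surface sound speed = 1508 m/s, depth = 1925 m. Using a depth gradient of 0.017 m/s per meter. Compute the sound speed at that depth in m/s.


c = 1508 + 0.017 * 1925 = 1540.725

1540.725 m/s


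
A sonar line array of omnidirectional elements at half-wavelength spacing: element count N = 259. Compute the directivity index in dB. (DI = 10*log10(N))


24.13 dB


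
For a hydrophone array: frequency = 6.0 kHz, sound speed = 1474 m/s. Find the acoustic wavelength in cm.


lambda = c/f = 1474 / 6000 = 0.2457 m = 24.57 cm

24.57 cm


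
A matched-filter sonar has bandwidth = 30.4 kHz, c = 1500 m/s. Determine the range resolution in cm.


dR = c/(2*BW) = 1500 / (2 * 30.4e3) = 0.0247 m = 2.47 cm

2.47 cm


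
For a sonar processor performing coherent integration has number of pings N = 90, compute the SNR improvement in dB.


Gain = 10*log10(90) = 19.54

19.54 dB


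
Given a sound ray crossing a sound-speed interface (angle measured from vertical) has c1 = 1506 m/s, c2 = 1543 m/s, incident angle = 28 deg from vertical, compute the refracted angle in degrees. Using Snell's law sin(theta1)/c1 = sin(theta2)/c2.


28.75 deg


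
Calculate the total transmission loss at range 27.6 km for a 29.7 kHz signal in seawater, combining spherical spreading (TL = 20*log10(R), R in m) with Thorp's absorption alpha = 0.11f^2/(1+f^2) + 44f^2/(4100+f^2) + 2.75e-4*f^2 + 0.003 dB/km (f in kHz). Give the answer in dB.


Step 1 (Thorp): alpha = 0.11*882.09/(1+882.09) + 44*882.09/(4100+882.09) + 2.75e-4*882.09 + 0.003 = 8.1457 dB/km
Step 2: TL_spread = 20*log10(27600) = 88.82 dB
Step 3: TL_abs = alpha*R = 8.1457 * 27.6 = 224.82 dB
Step 4: TL_total = 88.82 + 224.82 = 313.64

313.64 dB
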